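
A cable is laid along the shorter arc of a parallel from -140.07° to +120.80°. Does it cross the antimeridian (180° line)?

Yes

Naïve |120.80 − -140.07| = 260.87° > 180°, so the shorter arc goes the other way round — across 180°.
Signed shortest Δλ = ((120.80 − -140.07 + 180) mod 360) − 180 = -99.13°.
Going west by 99.13° from -140.07° passes through 180° before reaching +120.80°.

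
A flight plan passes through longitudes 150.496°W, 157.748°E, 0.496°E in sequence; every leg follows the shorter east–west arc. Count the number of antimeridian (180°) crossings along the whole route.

Leg 1: -150.496° → +157.748°, shortest Δλ = -51.756° (west) — crosses 180°.
Leg 2: +157.748° → +0.496°, shortest Δλ = -157.252° (west) — does not cross 180°.
Total crossings: 1.

1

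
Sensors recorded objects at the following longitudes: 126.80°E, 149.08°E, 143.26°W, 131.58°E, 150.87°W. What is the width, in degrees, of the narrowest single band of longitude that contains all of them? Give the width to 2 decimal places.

89.94°

Sort the longitudes: -150.87°, -143.26°, +126.80°, +131.58°, +149.08°.
Eastward gaps between consecutive values (wrapping around): 7.61°, 270.06°, 4.78°, 17.50°, 60.05°.
Largest gap = 270.06° ⇒ minimal covering band is its complement: 360° − 270.06° = 89.94°.
Band runs from +126.80° eastward to -143.26°, crossing the antimeridian.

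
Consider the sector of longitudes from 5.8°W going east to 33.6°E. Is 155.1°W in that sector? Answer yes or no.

No

Band width going east from -5.8° to +33.6°: ((33.6 − -5.8) mod 360) = 39.4°.
Offset of -155.1° east of the west edge: ((-155.1 − -5.8) mod 360) = 210.7°.
210.7° > 39.4° ⇒ outside.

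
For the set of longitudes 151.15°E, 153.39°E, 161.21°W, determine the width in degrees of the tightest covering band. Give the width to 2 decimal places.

Sort the longitudes: -161.21°, +151.15°, +153.39°.
Eastward gaps between consecutive values (wrapping around): 312.36°, 2.24°, 45.40°.
Largest gap = 312.36° ⇒ minimal covering band is its complement: 360° − 312.36° = 47.64°.
Band runs from +151.15° eastward to -161.21°, crossing the antimeridian.

47.64°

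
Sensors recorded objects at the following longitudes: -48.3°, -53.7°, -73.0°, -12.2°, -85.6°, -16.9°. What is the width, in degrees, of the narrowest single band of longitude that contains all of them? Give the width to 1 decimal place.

Sort the longitudes: -85.6°, -73.0°, -53.7°, -48.3°, -16.9°, -12.2°.
Eastward gaps between consecutive values (wrapping around): 12.6°, 19.3°, 5.4°, 31.4°, 4.7°, 286.6°.
Largest gap = 286.6° ⇒ minimal covering band is its complement: 360° − 286.6° = 73.4°.
Band runs from -85.6° eastward to -12.2°.

73.4°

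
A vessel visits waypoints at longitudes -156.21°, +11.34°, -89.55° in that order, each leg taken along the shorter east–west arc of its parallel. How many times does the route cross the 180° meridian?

0

Leg 1: -156.21° → +11.34°, shortest Δλ = 167.55° (east) — does not cross 180°.
Leg 2: +11.34° → -89.55°, shortest Δλ = -100.89° (west) — does not cross 180°.
Total crossings: 0.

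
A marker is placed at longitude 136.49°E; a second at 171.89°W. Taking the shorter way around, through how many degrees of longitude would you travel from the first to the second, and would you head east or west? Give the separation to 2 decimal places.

51.62° east

Raw difference: -171.89 − 136.49 = -308.38°.
Normalise into (−180°, 180°]: -308.38° + 360° = 51.62°.
Positive ⇒ the second point lies to the east; separation 51.62°.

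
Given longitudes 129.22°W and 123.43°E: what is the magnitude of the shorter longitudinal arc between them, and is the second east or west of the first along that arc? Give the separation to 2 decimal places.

107.35° west

Raw difference: 123.43 − -129.22 = 252.65°.
Normalise into (−180°, 180°]: 252.65° − 360° = -107.35°.
Negative ⇒ the second point lies to the west; separation 107.35°.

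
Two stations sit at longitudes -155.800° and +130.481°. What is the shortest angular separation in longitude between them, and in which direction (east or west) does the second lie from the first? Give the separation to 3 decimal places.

Raw difference: 130.481 − -155.800 = 286.281°.
Normalise into (−180°, 180°]: 286.281° − 360° = -73.719°.
Negative ⇒ the second point lies to the west; separation 73.719°.

73.719° west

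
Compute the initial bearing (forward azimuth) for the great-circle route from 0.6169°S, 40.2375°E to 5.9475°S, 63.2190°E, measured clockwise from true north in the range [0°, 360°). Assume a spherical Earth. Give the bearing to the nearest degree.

Δλ = 63.2190 − 40.2375 = 22.9815°.
θ = atan2( sin Δλ · cos φ₂ , cos φ₁ · sin φ₂ − sin φ₁ · cos φ₂ · cos Δλ )
  = atan2(0.38833, -0.09375) = 103.573° → normalised to [0°, 360°): 103.573°.

104°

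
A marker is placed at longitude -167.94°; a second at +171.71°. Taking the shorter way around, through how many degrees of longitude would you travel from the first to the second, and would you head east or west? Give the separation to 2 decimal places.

Raw difference: 171.71 − -167.94 = 339.65°.
Normalise into (−180°, 180°]: 339.65° − 360° = -20.35°.
Negative ⇒ the second point lies to the west; separation 20.35°.

20.35° west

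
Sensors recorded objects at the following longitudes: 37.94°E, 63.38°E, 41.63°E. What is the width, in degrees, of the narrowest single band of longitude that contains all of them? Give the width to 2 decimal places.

Sort the longitudes: +37.94°, +41.63°, +63.38°.
Eastward gaps between consecutive values (wrapping around): 3.69°, 21.75°, 334.56°.
Largest gap = 334.56° ⇒ minimal covering band is its complement: 360° − 334.56° = 25.44°.
Band runs from +37.94° eastward to +63.38°.

25.44°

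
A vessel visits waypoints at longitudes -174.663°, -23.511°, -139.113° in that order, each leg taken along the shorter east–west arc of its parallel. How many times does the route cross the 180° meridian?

Leg 1: -174.663° → -23.511°, shortest Δλ = 151.152° (east) — does not cross 180°.
Leg 2: -23.511° → -139.113°, shortest Δλ = -115.602° (west) — does not cross 180°.
Total crossings: 0.

0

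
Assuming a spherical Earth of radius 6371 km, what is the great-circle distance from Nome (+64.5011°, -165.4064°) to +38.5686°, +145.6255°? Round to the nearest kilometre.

4270 km

Δλ = 145.6255 − -165.4064 = 311.0319°; wrapped into (−180°, 180°]: -48.9681°.
Δφ = 38.5686 − 64.5011 = -25.9325°.
a = sin²(Δφ/2) + cos φ₁ · cos φ₂ · sin²(Δλ/2) = 0.108157.
c = 2·atan2(√a, √(1−a)) = 0.67022 rad → d = 6371·c ≈ 4269.97 km.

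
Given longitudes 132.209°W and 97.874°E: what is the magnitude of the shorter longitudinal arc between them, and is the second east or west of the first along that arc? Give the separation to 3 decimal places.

Raw difference: 97.874 − -132.209 = 230.083°.
Normalise into (−180°, 180°]: 230.083° − 360° = -129.917°.
Negative ⇒ the second point lies to the west; separation 129.917°.

129.917° west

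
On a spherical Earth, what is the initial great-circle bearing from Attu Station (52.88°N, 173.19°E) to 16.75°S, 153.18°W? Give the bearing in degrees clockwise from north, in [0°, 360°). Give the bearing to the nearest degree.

147°

Δλ = -153.18 − 173.19 = -326.37°; wrapped into (−180°, 180°]: 33.63°.
θ = atan2( sin Δλ · cos φ₂ , cos φ₁ · sin φ₂ − sin φ₁ · cos φ₂ · cos Δλ )
  = atan2(0.53033, -0.80967) = 146.775° → normalised to [0°, 360°): 146.775°.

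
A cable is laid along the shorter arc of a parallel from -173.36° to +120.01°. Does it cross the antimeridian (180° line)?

Naïve |120.01 − -173.36| = 293.37° > 180°, so the shorter arc goes the other way round — across 180°.
Signed shortest Δλ = ((120.01 − -173.36 + 180) mod 360) − 180 = -66.63°.
Going west by 66.63° from -173.36° passes through 180° before reaching +120.01°.

Yes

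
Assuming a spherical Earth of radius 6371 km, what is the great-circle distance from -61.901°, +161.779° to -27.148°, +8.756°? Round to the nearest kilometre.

9823 km

Δλ = 8.756 − 161.779 = -153.023°.
Δφ = -27.148 − -61.901 = 34.753°.
a = sin²(Δφ/2) + cos φ₁ · cos φ₂ · sin²(Δλ/2) = 0.485497.
c = 2·atan2(√a, √(1−a)) = 1.54179 rad → d = 6371·c ≈ 9822.72 km.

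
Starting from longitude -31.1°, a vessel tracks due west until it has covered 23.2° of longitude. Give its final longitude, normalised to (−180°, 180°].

-54.3°

Start at -31.1°; shift −23.2° → -54.3°.
-54.3° already lies in (−180°, 180°].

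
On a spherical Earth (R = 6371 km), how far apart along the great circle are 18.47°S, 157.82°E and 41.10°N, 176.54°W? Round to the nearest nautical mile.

Δλ = -176.54 − 157.82 = -334.36°; wrapped into (−180°, 180°]: 25.64°.
Δφ = 41.10 − -18.47 = 59.57°.
a = sin²(Δφ/2) + cos φ₁ · cos φ₂ · sin²(Δλ/2) = 0.281948.
c = 2·atan2(√a, √(1−a)) = 1.11953 rad → d = 6371·c ≈ 7132.53 km ≈ 3851.26 nmi.

3851 nmi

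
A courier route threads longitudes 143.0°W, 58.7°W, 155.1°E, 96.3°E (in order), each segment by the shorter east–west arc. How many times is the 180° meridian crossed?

1

Leg 1: -143.0° → -58.7°, shortest Δλ = 84.3° (east) — does not cross 180°.
Leg 2: -58.7° → +155.1°, shortest Δλ = -146.2° (west) — crosses 180°.
Leg 3: +155.1° → +96.3°, shortest Δλ = -58.8° (west) — does not cross 180°.
Total crossings: 1.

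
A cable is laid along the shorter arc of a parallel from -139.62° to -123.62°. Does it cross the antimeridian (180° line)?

No

Signed shortest Δλ = ((-123.62 − -139.62 + 180) mod 360) − 180 = 16.0°.
Going east by 16.0° from -139.62° reaches -123.62° without touching 180°.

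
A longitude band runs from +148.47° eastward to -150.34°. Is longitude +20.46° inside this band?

No

Band width going east from +148.47° to -150.34°: ((-150.34 − 148.47) mod 360) = 61.19°.
Offset of +20.46° east of the west edge: ((20.46 − 148.47) mod 360) = 231.99°.
231.99° > 61.19° ⇒ outside.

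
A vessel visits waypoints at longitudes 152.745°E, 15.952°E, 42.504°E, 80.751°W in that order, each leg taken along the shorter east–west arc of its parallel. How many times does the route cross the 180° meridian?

Leg 1: +152.745° → +15.952°, shortest Δλ = -136.793° (west) — does not cross 180°.
Leg 2: +15.952° → +42.504°, shortest Δλ = 26.552° (east) — does not cross 180°.
Leg 3: +42.504° → -80.751°, shortest Δλ = -123.255° (west) — does not cross 180°.
Total crossings: 0.

0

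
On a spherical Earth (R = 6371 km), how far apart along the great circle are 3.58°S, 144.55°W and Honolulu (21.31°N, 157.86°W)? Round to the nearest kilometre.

Δλ = -157.86 − -144.55 = -13.31°.
Δφ = 21.31 − -3.58 = 24.89°.
a = sin²(Δφ/2) + cos φ₁ · cos φ₂ · sin²(Δλ/2) = 0.058929.
c = 2·atan2(√a, √(1−a)) = 0.49041 rad → d = 6371·c ≈ 3124.38 km.

3124 km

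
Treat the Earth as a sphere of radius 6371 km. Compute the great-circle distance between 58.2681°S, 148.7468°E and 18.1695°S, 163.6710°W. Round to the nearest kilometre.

Δλ = -163.6710 − 148.7468 = -312.4178°; wrapped into (−180°, 180°]: 47.5822°.
Δφ = -18.1695 − -58.2681 = 40.0986°.
a = sin²(Δφ/2) + cos φ₁ · cos φ₂ · sin²(Δλ/2) = 0.198853.
c = 2·atan2(√a, √(1−a)) = 0.92442 rad → d = 6371·c ≈ 5889.51 km.

5890 km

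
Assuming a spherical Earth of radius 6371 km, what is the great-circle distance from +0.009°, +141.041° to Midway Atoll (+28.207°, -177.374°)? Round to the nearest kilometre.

Δλ = -177.374 − 141.041 = -318.415°; wrapped into (−180°, 180°]: 41.585°.
Δφ = 28.207 − 0.009 = 28.198°.
a = sin²(Δφ/2) + cos φ₁ · cos φ₂ · sin²(Δλ/2) = 0.170389.
c = 2·atan2(√a, √(1−a)) = 0.85101 rad → d = 6371·c ≈ 5421.81 km.

5422 km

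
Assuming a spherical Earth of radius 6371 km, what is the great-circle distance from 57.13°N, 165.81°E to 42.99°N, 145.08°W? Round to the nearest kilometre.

Δλ = -145.08 − 165.81 = -310.89°; wrapped into (−180°, 180°]: 49.11°.
Δφ = 42.99 − 57.13 = -14.14°.
a = sin²(Δφ/2) + cos φ₁ · cos φ₂ · sin²(Δλ/2) = 0.083709.
c = 2·atan2(√a, √(1−a)) = 0.58704 rad → d = 6371·c ≈ 3740.04 km.

3740 km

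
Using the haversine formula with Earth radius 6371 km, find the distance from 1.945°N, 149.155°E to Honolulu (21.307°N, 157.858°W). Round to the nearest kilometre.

Δλ = -157.858 − 149.155 = -307.013°; wrapped into (−180°, 180°]: 52.987°.
Δφ = 21.307 − 1.945 = 19.362°.
a = sin²(Δφ/2) + cos φ₁ · cos φ₂ · sin²(Δλ/2) = 0.213571.
c = 2·atan2(√a, √(1−a)) = 0.96081 rad → d = 6371·c ≈ 6121.31 km.

6121 km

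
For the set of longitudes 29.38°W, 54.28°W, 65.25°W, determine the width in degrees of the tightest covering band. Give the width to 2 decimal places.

Sort the longitudes: -65.25°, -54.28°, -29.38°.
Eastward gaps between consecutive values (wrapping around): 10.97°, 24.90°, 324.13°.
Largest gap = 324.13° ⇒ minimal covering band is its complement: 360° − 324.13° = 35.87°.
Band runs from -65.25° eastward to -29.38°.

35.87°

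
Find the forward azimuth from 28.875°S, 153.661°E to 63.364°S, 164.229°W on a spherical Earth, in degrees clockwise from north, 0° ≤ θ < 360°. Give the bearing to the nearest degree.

Δλ = -164.229 − 153.661 = -317.890°; wrapped into (−180°, 180°]: 42.110°.
θ = atan2( sin Δλ · cos φ₂ , cos φ₁ · sin φ₂ − sin φ₁ · cos φ₂ · cos Δλ )
  = atan2(0.30062, -0.62213) = 154.209° → normalised to [0°, 360°): 154.209°.

154°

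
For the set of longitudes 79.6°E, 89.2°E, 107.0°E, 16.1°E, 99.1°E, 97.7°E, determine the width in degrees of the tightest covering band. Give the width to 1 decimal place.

Sort the longitudes: +16.1°, +79.6°, +89.2°, +97.7°, +99.1°, +107.0°.
Eastward gaps between consecutive values (wrapping around): 63.5°, 9.6°, 8.5°, 1.4°, 7.9°, 269.1°.
Largest gap = 269.1° ⇒ minimal covering band is its complement: 360° − 269.1° = 90.9°.
Band runs from +16.1° eastward to +107.0°.

90.9°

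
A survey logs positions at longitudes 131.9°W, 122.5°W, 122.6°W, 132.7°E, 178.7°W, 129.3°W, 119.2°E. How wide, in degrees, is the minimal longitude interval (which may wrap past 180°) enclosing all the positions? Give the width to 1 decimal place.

Sort the longitudes: -178.7°, -131.9°, -129.3°, -122.6°, -122.5°, +119.2°, +132.7°.
Eastward gaps between consecutive values (wrapping around): 46.8°, 2.6°, 6.7°, 0.1°, 241.7°, 13.5°, 48.6°.
Largest gap = 241.7° ⇒ minimal covering band is its complement: 360° − 241.7° = 118.3°.
Band runs from +119.2° eastward to -122.5°, crossing the antimeridian.

118.3°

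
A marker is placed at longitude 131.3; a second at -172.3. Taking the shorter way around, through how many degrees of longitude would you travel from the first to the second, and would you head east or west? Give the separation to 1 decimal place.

56.4° east

Raw difference: -172.3 − 131.3 = -303.6°.
Normalise into (−180°, 180°]: -303.6° + 360° = 56.4°.
Positive ⇒ the second point lies to the east; separation 56.4°.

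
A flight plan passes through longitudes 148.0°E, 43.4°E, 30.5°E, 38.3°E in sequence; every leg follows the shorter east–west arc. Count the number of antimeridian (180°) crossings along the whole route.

Leg 1: +148.0° → +43.4°, shortest Δλ = -104.6° (west) — does not cross 180°.
Leg 2: +43.4° → +30.5°, shortest Δλ = -12.9° (west) — does not cross 180°.
Leg 3: +30.5° → +38.3°, shortest Δλ = 7.8° (east) — does not cross 180°.
Total crossings: 0.

0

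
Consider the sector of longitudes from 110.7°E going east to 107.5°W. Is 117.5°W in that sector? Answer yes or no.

Band width going east from +110.7° to -107.5°: ((-107.5 − 110.7) mod 360) = 141.8°.
Offset of -117.5° east of the west edge: ((-117.5 − 110.7) mod 360) = 131.8°.
131.8° ≤ 141.8° ⇒ inside.

Yes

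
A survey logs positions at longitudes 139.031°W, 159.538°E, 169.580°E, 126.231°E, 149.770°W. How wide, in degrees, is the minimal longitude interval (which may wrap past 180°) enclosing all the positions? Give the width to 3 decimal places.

94.738°

Sort the longitudes: -149.770°, -139.031°, +126.231°, +159.538°, +169.580°.
Eastward gaps between consecutive values (wrapping around): 10.739°, 265.262°, 33.307°, 10.042°, 40.650°.
Largest gap = 265.262° ⇒ minimal covering band is its complement: 360° − 265.262° = 94.738°.
Band runs from +126.231° eastward to -139.031°, crossing the antimeridian.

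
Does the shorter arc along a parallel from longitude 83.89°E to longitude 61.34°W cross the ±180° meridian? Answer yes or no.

Signed shortest Δλ = ((-61.34 − 83.89 + 180) mod 360) − 180 = -145.23°.
Going west by 145.23° from +83.89° reaches -61.34° without touching 180°.

No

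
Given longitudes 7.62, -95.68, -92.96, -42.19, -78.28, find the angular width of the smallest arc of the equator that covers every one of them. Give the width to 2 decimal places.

103.30°

Sort the longitudes: -95.68°, -92.96°, -78.28°, -42.19°, +7.62°.
Eastward gaps between consecutive values (wrapping around): 2.72°, 14.68°, 36.09°, 49.81°, 256.70°.
Largest gap = 256.70° ⇒ minimal covering band is its complement: 360° − 256.70° = 103.30°.
Band runs from -95.68° eastward to +7.62°.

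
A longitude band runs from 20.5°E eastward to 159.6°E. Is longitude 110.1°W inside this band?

No

Band width going east from +20.5° to +159.6°: ((159.6 − 20.5) mod 360) = 139.1°.
Offset of -110.1° east of the west edge: ((-110.1 − 20.5) mod 360) = 229.4°.
229.4° > 139.1° ⇒ outside.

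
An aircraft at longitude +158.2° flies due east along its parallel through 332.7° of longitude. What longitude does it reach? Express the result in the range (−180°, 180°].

+130.9°

Start at +158.2°; shift +332.7° → +490.9°.
+490.9° lies outside (−180°, 180°]; subtract 360° → +130.9°.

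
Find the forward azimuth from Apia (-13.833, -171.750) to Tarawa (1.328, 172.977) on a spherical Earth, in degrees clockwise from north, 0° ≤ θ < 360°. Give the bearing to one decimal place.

Δλ = 172.977 − -171.750 = 344.727°; wrapped into (−180°, 180°]: -15.273°.
θ = atan2( sin Δλ · cos φ₂ , cos φ₁ · sin φ₂ − sin φ₁ · cos φ₂ · cos Δλ )
  = atan2(-0.26335, 0.25309) = -46.138° → normalised to [0°, 360°): 313.862°.

313.9°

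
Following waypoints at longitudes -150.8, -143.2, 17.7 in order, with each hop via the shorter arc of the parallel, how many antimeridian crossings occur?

Leg 1: -150.8° → -143.2°, shortest Δλ = 7.6° (east) — does not cross 180°.
Leg 2: -143.2° → +17.7°, shortest Δλ = 160.9° (east) — does not cross 180°.
Total crossings: 0.

0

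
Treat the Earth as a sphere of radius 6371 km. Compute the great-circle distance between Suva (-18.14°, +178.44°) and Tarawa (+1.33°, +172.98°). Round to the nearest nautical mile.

Δλ = 172.98 − 178.44 = -5.46°.
Δφ = 1.33 − -18.14 = 19.47°.
a = sin²(Δφ/2) + cos φ₁ · cos φ₂ · sin²(Δλ/2) = 0.030747.
c = 2·atan2(√a, √(1−a)) = 0.35252 rad → d = 6371·c ≈ 2245.90 km ≈ 1212.69 nmi.

1213 nmi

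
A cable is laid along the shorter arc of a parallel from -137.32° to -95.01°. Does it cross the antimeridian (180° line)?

No

Signed shortest Δλ = ((-95.01 − -137.32 + 180) mod 360) − 180 = 42.31°.
Going east by 42.31° from -137.32° reaches -95.01° without touching 180°.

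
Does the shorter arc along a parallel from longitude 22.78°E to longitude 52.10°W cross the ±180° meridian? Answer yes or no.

No

Signed shortest Δλ = ((-52.10 − 22.78 + 180) mod 360) − 180 = -74.88°.
Going west by 74.88° from +22.78° reaches -52.10° without touching 180°.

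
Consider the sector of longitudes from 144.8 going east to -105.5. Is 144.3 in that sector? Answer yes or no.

No

Band width going east from +144.8° to -105.5°: ((-105.5 − 144.8) mod 360) = 109.7°.
Offset of +144.3° east of the west edge: ((144.3 − 144.8) mod 360) = 359.5°.
359.5° > 109.7° ⇒ outside.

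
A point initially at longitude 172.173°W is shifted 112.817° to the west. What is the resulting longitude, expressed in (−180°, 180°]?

75.010°E

Start at -172.173°; shift −112.817° → -284.990°.
-284.990° lies outside (−180°, 180°]; add 360° → +75.010°.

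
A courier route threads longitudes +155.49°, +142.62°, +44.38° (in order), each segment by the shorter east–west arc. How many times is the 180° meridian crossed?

Leg 1: +155.49° → +142.62°, shortest Δλ = -12.87° (west) — does not cross 180°.
Leg 2: +142.62° → +44.38°, shortest Δλ = -98.24° (west) — does not cross 180°.
Total crossings: 0.

0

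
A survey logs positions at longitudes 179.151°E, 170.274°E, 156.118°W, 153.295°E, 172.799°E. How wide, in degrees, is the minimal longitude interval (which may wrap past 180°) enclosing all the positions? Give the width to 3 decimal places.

Sort the longitudes: -156.118°, +153.295°, +170.274°, +172.799°, +179.151°.
Eastward gaps between consecutive values (wrapping around): 309.413°, 16.979°, 2.525°, 6.352°, 24.731°.
Largest gap = 309.413° ⇒ minimal covering band is its complement: 360° − 309.413° = 50.587°.
Band runs from +153.295° eastward to -156.118°, crossing the antimeridian.

50.587°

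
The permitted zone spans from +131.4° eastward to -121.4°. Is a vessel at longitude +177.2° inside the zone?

Yes

Band width going east from +131.4° to -121.4°: ((-121.4 − 131.4) mod 360) = 107.2°.
Offset of +177.2° east of the west edge: ((177.2 − 131.4) mod 360) = 45.8°.
45.8° ≤ 107.2° ⇒ inside.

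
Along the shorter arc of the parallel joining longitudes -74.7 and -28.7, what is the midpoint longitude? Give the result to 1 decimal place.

-51.7°

Signed shortest Δλ from -74.7° to -28.7° is +46.0°.
Midpoint longitude = -74.7° + (+46.0°)/2 = -74.7° + 23.0° = -51.7°.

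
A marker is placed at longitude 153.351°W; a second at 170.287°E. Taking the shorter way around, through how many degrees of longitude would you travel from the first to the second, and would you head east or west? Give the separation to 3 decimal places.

Raw difference: 170.287 − -153.351 = 323.638°.
Normalise into (−180°, 180°]: 323.638° − 360° = -36.362°.
Negative ⇒ the second point lies to the west; separation 36.362°.

36.362° west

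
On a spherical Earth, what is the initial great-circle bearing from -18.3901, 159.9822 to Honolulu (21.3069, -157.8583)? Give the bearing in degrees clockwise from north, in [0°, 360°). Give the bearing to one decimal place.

48.0°

Δλ = -157.8583 − 159.9822 = -317.8405°; wrapped into (−180°, 180°]: 42.1595°.
θ = atan2( sin Δλ · cos φ₂ , cos φ₁ · sin φ₂ − sin φ₁ · cos φ₂ · cos Δλ )
  = atan2(0.62532, 0.56268) = 48.018° → normalised to [0°, 360°): 48.018°.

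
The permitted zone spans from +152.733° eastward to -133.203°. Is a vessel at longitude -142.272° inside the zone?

Yes

Band width going east from +152.733° to -133.203°: ((-133.203 − 152.733) mod 360) = 74.064°.
Offset of -142.272° east of the west edge: ((-142.272 − 152.733) mod 360) = 64.995°.
64.995° ≤ 74.064° ⇒ inside.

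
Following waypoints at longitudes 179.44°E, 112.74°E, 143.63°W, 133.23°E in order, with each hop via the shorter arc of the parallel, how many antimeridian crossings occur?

Leg 1: +179.44° → +112.74°, shortest Δλ = -66.7° (west) — does not cross 180°.
Leg 2: +112.74° → -143.63°, shortest Δλ = 103.63° (east) — crosses 180°.
Leg 3: -143.63° → +133.23°, shortest Δλ = -83.14° (west) — crosses 180°.
Total crossings: 2.

2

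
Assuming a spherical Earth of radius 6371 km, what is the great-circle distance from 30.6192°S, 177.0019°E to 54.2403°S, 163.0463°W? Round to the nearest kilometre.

3071 km

Δλ = -163.0463 − 177.0019 = -340.0482°; wrapped into (−180°, 180°]: 19.9518°.
Δφ = -54.2403 − -30.6192 = -23.6211°.
a = sin²(Δφ/2) + cos φ₁ · cos φ₂ · sin²(Δλ/2) = 0.056985.
c = 2·atan2(√a, √(1−a)) = 0.48208 rad → d = 6371·c ≈ 3071.36 km.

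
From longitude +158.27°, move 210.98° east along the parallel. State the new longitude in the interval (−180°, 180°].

+9.25°

Start at +158.27°; shift +210.98° → +369.25°.
+369.25° lies outside (−180°, 180°]; subtract 360° → +9.25°.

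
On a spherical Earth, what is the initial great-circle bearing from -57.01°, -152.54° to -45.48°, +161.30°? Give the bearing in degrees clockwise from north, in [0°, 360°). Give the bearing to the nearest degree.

Δλ = 161.30 − -152.54 = 313.84°; wrapped into (−180°, 180°]: -46.16°.
θ = atan2( sin Δλ · cos φ₂ , cos φ₁ · sin φ₂ − sin φ₁ · cos φ₂ · cos Δλ )
  = atan2(-0.50573, 0.01912) = -87.834° → normalised to [0°, 360°): 272.166°.

272°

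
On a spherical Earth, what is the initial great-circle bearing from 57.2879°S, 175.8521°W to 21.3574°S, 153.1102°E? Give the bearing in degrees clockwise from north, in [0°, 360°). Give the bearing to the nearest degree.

315°

Δλ = 153.1102 − -175.8521 = 328.9623°; wrapped into (−180°, 180°]: -31.0377°.
θ = atan2( sin Δλ · cos φ₂ , cos φ₁ · sin φ₂ − sin φ₁ · cos φ₂ · cos Δλ )
  = atan2(-0.48019, 0.47461) = -45.335° → normalised to [0°, 360°): 314.665°.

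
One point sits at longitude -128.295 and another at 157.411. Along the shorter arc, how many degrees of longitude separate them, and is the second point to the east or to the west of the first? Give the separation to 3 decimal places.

Raw difference: 157.411 − -128.295 = 285.706°.
Normalise into (−180°, 180°]: 285.706° − 360° = -74.294°.
Negative ⇒ the second point lies to the west; separation 74.294°.

74.294° west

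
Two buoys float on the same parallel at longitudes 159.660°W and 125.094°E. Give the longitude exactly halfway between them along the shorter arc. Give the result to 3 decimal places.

Signed shortest Δλ from -159.660° to +125.094° is -75.246°.
Midpoint longitude = -159.660° + (-75.246°)/2 = -159.660° − 37.623° = -197.283°.
Normalise into (−180°, 180°]: +162.717°.
(The naïve average (-159.660 + +125.094)/2 = -17.283° is on the wrong side of the globe.)

162.717°E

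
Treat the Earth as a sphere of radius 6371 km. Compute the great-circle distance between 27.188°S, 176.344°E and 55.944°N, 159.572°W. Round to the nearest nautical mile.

5141 nmi

Δλ = -159.572 − 176.344 = -335.916°; wrapped into (−180°, 180°]: 24.084°.
Δφ = 55.944 − -27.188 = 83.132°.
a = sin²(Δφ/2) + cos φ₁ · cos φ₂ · sin²(Δλ/2) = 0.461890.
c = 2·atan2(√a, √(1−a)) = 1.49450 rad → d = 6371·c ≈ 9521.48 km ≈ 5141.19 nmi.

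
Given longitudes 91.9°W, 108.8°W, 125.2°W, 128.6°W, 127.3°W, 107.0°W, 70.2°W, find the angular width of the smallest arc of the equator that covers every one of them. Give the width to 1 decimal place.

Sort the longitudes: -128.6°, -127.3°, -125.2°, -108.8°, -107.0°, -91.9°, -70.2°.
Eastward gaps between consecutive values (wrapping around): 1.3°, 2.1°, 16.4°, 1.8°, 15.1°, 21.7°, 301.6°.
Largest gap = 301.6° ⇒ minimal covering band is its complement: 360° − 301.6° = 58.4°.
Band runs from -128.6° eastward to -70.2°.

58.4°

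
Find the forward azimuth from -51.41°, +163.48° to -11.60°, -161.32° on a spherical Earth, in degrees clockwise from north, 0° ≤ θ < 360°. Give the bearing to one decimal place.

48.5°

Δλ = -161.32 − 163.48 = -324.80°; wrapped into (−180°, 180°]: 35.20°.
θ = atan2( sin Δλ · cos φ₂ , cos φ₁ · sin φ₂ − sin φ₁ · cos φ₂ · cos Δλ )
  = atan2(0.56466, 0.50024) = 48.462° → normalised to [0°, 360°): 48.462°.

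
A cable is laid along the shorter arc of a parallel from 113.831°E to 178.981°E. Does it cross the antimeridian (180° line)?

Signed shortest Δλ = ((178.981 − 113.831 + 180) mod 360) − 180 = 65.15°.
Going east by 65.15° from +113.831° reaches +178.981° without touching 180°.

No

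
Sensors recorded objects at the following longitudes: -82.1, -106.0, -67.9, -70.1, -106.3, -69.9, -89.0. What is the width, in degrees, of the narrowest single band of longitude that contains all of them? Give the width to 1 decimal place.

Sort the longitudes: -106.3°, -106.0°, -89.0°, -82.1°, -70.1°, -69.9°, -67.9°.
Eastward gaps between consecutive values (wrapping around): 0.3°, 17.0°, 6.9°, 12.0°, 0.2°, 2.0°, 321.6°.
Largest gap = 321.6° ⇒ minimal covering band is its complement: 360° − 321.6° = 38.4°.
Band runs from -106.3° eastward to -67.9°.

38.4°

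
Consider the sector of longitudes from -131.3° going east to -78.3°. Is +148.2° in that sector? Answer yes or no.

Band width going east from -131.3° to -78.3°: ((-78.3 − -131.3) mod 360) = 53.0°.
Offset of +148.2° east of the west edge: ((148.2 − -131.3) mod 360) = 279.5°.
279.5° > 53.0° ⇒ outside.

No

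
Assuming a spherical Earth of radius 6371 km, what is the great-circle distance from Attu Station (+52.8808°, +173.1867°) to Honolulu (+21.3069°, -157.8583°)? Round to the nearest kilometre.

4290 km

Δλ = -157.8583 − 173.1867 = -331.0450°; wrapped into (−180°, 180°]: 28.9550°.
Δφ = 21.3069 − 52.8808 = -31.5739°.
a = sin²(Δφ/2) + cos φ₁ · cos φ₂ · sin²(Δλ/2) = 0.109156.
c = 2·atan2(√a, √(1−a)) = 0.67343 rad → d = 6371·c ≈ 4290.42 km.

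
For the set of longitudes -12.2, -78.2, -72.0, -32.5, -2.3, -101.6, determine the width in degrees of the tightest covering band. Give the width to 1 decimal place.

99.3°

Sort the longitudes: -101.6°, -78.2°, -72.0°, -32.5°, -12.2°, -2.3°.
Eastward gaps between consecutive values (wrapping around): 23.4°, 6.2°, 39.5°, 20.3°, 9.9°, 260.7°.
Largest gap = 260.7° ⇒ minimal covering band is its complement: 360° − 260.7° = 99.3°.
Band runs from -101.6° eastward to -2.3°.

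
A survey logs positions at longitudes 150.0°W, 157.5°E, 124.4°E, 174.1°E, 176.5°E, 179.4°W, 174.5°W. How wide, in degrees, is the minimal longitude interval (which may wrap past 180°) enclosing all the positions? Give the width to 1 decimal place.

85.6°

Sort the longitudes: -179.4°, -174.5°, -150.0°, +124.4°, +157.5°, +174.1°, +176.5°.
Eastward gaps between consecutive values (wrapping around): 4.9°, 24.5°, 274.4°, 33.1°, 16.6°, 2.4°, 4.1°.
Largest gap = 274.4° ⇒ minimal covering band is its complement: 360° − 274.4° = 85.6°.
Band runs from +124.4° eastward to -150.0°, crossing the antimeridian.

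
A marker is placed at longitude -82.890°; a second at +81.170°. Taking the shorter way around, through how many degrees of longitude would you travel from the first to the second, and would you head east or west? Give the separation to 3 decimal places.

164.060° east

Raw difference: 81.170 − -82.890 = 164.06°.
Normalise into (−180°, 180°]: 164.06° stays 164.06°.
Positive ⇒ the second point lies to the east; separation 164.060°.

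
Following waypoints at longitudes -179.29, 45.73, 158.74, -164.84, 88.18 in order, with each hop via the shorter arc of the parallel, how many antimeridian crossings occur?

3

Leg 1: -179.29° → +45.73°, shortest Δλ = -134.98° (west) — crosses 180°.
Leg 2: +45.73° → +158.74°, shortest Δλ = 113.01° (east) — does not cross 180°.
Leg 3: +158.74° → -164.84°, shortest Δλ = 36.42° (east) — crosses 180°.
Leg 4: -164.84° → +88.18°, shortest Δλ = -106.98° (west) — crosses 180°.
Total crossings: 3.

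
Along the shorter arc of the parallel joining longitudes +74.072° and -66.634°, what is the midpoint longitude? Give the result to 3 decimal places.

Signed shortest Δλ from +74.072° to -66.634° is -140.706°.
Midpoint longitude = +74.072° + (-140.706°)/2 = +74.072° − 70.353° = +3.719°.

+3.719°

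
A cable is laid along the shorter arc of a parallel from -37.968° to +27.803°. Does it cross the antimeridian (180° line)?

Signed shortest Δλ = ((27.803 − -37.968 + 180) mod 360) − 180 = 65.771°.
Going east by 65.771° from -37.968° reaches +27.803° without touching 180°.

No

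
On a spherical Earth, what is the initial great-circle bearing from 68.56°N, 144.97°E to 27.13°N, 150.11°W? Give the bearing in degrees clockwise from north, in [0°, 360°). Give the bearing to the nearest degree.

103°

Δλ = -150.11 − 144.97 = -295.08°; wrapped into (−180°, 180°]: 64.92°.
θ = atan2( sin Δλ · cos φ₂ , cos φ₁ · sin φ₂ − sin φ₁ · cos φ₂ · cos Δλ )
  = atan2(0.80606, -0.18446) = 102.889° → normalised to [0°, 360°): 102.889°.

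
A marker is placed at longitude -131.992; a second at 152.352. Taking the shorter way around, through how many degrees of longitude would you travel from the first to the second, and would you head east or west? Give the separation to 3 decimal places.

Raw difference: 152.352 − -131.992 = 284.344°.
Normalise into (−180°, 180°]: 284.344° − 360° = -75.656°.
Negative ⇒ the second point lies to the west; separation 75.656°.

75.656° west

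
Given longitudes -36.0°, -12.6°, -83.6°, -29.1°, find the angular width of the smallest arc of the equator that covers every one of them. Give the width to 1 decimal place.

Sort the longitudes: -83.6°, -36.0°, -29.1°, -12.6°.
Eastward gaps between consecutive values (wrapping around): 47.6°, 6.9°, 16.5°, 289.0°.
Largest gap = 289.0° ⇒ minimal covering band is its complement: 360° − 289.0° = 71.0°.
Band runs from -83.6° eastward to -12.6°.

71.0°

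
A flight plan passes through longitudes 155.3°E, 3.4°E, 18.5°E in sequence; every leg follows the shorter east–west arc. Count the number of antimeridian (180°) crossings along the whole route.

Leg 1: +155.3° → +3.4°, shortest Δλ = -151.9° (west) — does not cross 180°.
Leg 2: +3.4° → +18.5°, shortest Δλ = 15.1° (east) — does not cross 180°.
Total crossings: 0.

0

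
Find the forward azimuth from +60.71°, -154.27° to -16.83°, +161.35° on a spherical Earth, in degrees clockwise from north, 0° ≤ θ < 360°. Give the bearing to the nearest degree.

222°

Δλ = 161.35 − -154.27 = 315.62°; wrapped into (−180°, 180°]: -44.38°.
θ = atan2( sin Δλ · cos φ₂ , cos φ₁ · sin φ₂ − sin φ₁ · cos φ₂ · cos Δλ )
  = atan2(-0.66946, -0.73829) = -137.799° → normalised to [0°, 360°): 222.201°.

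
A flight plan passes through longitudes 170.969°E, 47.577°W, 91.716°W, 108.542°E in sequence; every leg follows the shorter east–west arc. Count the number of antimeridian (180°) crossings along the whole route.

Leg 1: +170.969° → -47.577°, shortest Δλ = 141.454° (east) — crosses 180°.
Leg 2: -47.577° → -91.716°, shortest Δλ = -44.139° (west) — does not cross 180°.
Leg 3: -91.716° → +108.542°, shortest Δλ = -159.742° (west) — crosses 180°.
Total crossings: 2.

2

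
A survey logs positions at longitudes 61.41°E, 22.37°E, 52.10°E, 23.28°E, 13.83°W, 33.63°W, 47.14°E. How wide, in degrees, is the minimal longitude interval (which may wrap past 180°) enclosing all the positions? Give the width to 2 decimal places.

Sort the longitudes: -33.63°, -13.83°, +22.37°, +23.28°, +47.14°, +52.10°, +61.41°.
Eastward gaps between consecutive values (wrapping around): 19.80°, 36.20°, 0.91°, 23.86°, 4.96°, 9.31°, 264.96°.
Largest gap = 264.96° ⇒ minimal covering band is its complement: 360° − 264.96° = 95.04°.
Band runs from -33.63° eastward to +61.41°.

95.04°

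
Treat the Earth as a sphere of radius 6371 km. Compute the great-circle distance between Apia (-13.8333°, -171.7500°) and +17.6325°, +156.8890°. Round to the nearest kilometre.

Δλ = 156.8890 − -171.7500 = 328.6390°; wrapped into (−180°, 180°]: -31.3610°.
Δφ = 17.6325 − -13.8333 = 31.4658°.
a = sin²(Δφ/2) + cos φ₁ · cos φ₂ · sin²(Δλ/2) = 0.141120.
c = 2·atan2(√a, √(1−a)) = 0.77022 rad → d = 6371·c ≈ 4907.06 km.

4907 km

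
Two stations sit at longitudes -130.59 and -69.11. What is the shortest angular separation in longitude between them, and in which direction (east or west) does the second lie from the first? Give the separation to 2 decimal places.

61.48° east

Raw difference: -69.11 − -130.59 = 61.48°.
Normalise into (−180°, 180°]: 61.48° stays 61.48°.
Positive ⇒ the second point lies to the east; separation 61.48°.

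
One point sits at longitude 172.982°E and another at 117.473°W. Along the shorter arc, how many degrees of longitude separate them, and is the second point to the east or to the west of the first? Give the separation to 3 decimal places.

Raw difference: -117.473 − 172.982 = -290.455°.
Normalise into (−180°, 180°]: -290.455° + 360° = 69.545°.
Positive ⇒ the second point lies to the east; separation 69.545°.

69.545° east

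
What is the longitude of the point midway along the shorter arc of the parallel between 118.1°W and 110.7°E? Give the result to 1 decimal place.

Signed shortest Δλ from -118.1° to +110.7° is -131.2°.
Midpoint longitude = -118.1° + (-131.2°)/2 = -118.1° − 65.6° = -183.7°.
Normalise into (−180°, 180°]: +176.3°.
(The naïve average (-118.1 + +110.7)/2 = -3.7° is on the wrong side of the globe.)

176.3°E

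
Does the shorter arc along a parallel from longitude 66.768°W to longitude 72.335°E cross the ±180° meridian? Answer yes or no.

Signed shortest Δλ = ((72.335 − -66.768 + 180) mod 360) − 180 = 139.103°.
Going east by 139.103° from -66.768° reaches +72.335° without touching 180°.

No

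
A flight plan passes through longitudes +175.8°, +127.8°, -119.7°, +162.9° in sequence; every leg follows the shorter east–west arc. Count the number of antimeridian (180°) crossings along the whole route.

Leg 1: +175.8° → +127.8°, shortest Δλ = -48.0° (west) — does not cross 180°.
Leg 2: +127.8° → -119.7°, shortest Δλ = 112.5° (east) — crosses 180°.
Leg 3: -119.7° → +162.9°, shortest Δλ = -77.4° (west) — crosses 180°.
Total crossings: 2.

2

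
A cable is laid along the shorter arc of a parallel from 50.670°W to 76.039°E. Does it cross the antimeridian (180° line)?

Signed shortest Δλ = ((76.039 − -50.670 + 180) mod 360) − 180 = 126.709°.
Going east by 126.709° from -50.670° reaches +76.039° without touching 180°.

No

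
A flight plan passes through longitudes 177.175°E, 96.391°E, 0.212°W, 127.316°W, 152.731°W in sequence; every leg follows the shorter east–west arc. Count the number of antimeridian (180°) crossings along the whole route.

Leg 1: +177.175° → +96.391°, shortest Δλ = -80.784° (west) — does not cross 180°.
Leg 2: +96.391° → -0.212°, shortest Δλ = -96.603° (west) — does not cross 180°.
Leg 3: -0.212° → -127.316°, shortest Δλ = -127.104° (west) — does not cross 180°.
Leg 4: -127.316° → -152.731°, shortest Δλ = -25.415° (west) — does not cross 180°.
Total crossings: 0.

0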